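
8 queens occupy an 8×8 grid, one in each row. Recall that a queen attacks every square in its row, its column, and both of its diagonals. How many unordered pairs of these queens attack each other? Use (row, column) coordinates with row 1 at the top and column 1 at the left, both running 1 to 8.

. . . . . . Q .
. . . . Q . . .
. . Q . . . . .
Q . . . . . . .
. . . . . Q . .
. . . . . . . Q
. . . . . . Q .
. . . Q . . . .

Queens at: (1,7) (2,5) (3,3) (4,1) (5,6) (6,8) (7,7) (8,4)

Same column: (1,7)–(7,7) (column 7).
Same diagonal: (3,3)–(7,7) (|3−7| = |3−7| = 4); (6,8)–(7,7) (|6−7| = |8−7| = 1).
Total attacking pairs: 3.

3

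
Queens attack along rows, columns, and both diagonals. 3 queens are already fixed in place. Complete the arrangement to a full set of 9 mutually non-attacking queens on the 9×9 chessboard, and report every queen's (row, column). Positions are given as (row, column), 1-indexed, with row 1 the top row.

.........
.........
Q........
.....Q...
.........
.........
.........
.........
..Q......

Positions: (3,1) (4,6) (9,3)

(1,5) (2,7) (3,1) (4,6) (5,8) (6,2) (7,4) (8,9) (9,3)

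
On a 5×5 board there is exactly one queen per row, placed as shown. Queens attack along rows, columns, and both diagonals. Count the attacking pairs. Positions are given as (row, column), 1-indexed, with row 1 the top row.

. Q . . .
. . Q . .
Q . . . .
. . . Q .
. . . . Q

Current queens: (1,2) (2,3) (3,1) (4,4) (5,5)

2

Same diagonal: (1,2)–(2,3) (|1−2| = |2−3| = 1); (4,4)–(5,5) (|4−5| = |4−5| = 1).
Total attacking pairs: 2.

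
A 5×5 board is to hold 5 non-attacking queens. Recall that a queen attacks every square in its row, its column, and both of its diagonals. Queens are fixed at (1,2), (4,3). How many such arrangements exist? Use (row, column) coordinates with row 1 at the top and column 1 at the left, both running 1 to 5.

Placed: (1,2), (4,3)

1

Branch on row 2: col 4 → 1.
Sum: 1 = 1.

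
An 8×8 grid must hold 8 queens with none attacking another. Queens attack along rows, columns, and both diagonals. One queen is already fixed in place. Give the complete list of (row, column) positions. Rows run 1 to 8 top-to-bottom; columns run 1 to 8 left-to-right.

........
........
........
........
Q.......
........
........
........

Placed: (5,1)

(1,2) (2,6) (3,8) (4,3) (5,1) (6,4) (7,7) (8,5)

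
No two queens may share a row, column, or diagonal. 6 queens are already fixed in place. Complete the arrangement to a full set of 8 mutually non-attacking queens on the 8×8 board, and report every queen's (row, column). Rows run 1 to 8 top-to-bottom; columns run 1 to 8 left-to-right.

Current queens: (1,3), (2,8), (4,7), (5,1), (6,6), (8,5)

(1,3) (2,8) (3,4) (4,7) (5,1) (6,6) (7,2) (8,5)

Row 3: attacked by (1,3)→{1,3,5}; (2,8)→{7,8}; (4,7)→{6,7,8}; (5,1)→{1,3}; (6,6)→{3,6}; (8,5)→{5}. Safe: 2, 4. Place at column 4.
Row 7: attacked by (1,3)→{3}; (2,8)→{3,8}; (3,4)→{4,8}; (4,7)→{4,7}; (5,1)→{1,3}; (6,6)→{5,6,7}; (8,5)→{4,5,6}. Safe: 2. Place at column 2.
Columns [3, 8, 4, 7, 1, 6, 2, 5], r−c [-2, -6, -1, -3, 4, 0, 5, 3], r+c [4, 10, 7, 11, 6, 12, 9, 13] are all distinct, so no two queens attack.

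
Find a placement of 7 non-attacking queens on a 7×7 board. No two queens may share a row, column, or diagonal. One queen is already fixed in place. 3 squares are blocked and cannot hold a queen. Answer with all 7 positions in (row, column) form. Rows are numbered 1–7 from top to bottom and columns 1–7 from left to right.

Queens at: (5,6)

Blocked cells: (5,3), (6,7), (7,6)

(1,1) (2,4) (3,7) (4,3) (5,6) (6,2) (7,5)

Row 1: attacked by (5,6)→{2,6}. Safe: 1, 3, 4, 5, 7. Place at column 1.
Row 2: attacked by (1,1)→{1,2}; (5,6)→{3,6}. Safe: 4, 5, 7. Place at column 4.
Row 3: attacked by (1,1)→{1,3}; (2,4)→{3,4,5}; (5,6)→{4,6}. Safe: 2, 7. Place at column 7.
Row 4: attacked by (1,1)→{1,4}; (2,4)→{2,4,6}; (3,7)→{6,7}; (5,6)→{5,6,7}. Safe: 3. Place at column 3.
Row 6: attacked by (1,1)→{1,6}; (2,4)→{4}; (3,7)→{4,7}; (4,3)→{1,3,5}; (5,6)→{5,6,7}. Blocked: 7. Safe: 2. Place at column 2.
Row 7: attacked by (1,1)→{1,7}; (2,4)→{4}; (3,7)→{3,7}; (4,3)→{3,6}; (5,6)→{4,6}; (6,2)→{1,2,3}. Blocked: 6. Safe: 5. Place at column 5.
Columns [1, 4, 7, 3, 6, 2, 5], r−c [0, -2, -4, 1, -1, 4, 2], r+c [2, 6, 10, 7, 11, 8, 12] are all distinct, so no two queens attack.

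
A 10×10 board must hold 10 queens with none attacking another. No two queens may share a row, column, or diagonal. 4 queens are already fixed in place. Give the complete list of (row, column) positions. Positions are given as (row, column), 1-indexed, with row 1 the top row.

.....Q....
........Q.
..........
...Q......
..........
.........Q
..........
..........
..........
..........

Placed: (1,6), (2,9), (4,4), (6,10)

Row 3: attacked by (1,6)→{4,6,8}; (2,9)→{8,9,10}; (4,4)→{3,4,5}; (6,10)→{7,10}. Safe: 1, 2. Place at column 1.
Row 5: attacked by (1,6)→{2,6,10}; (2,9)→{6,9}; (3,1)→{1,3}; (4,4)→{3,4,5}; (6,10)→{9,10}. Safe: 7, 8. Place at column 7.
Row 7: attacked by (1,6)→{6}; (2,9)→{4,9}; (3,1)→{1,5}; (4,4)→{1,4,7}; (5,7)→{5,7,9}; (6,10)→{9,10}. Safe: 2, 3, 8. Place at column 8.
Row 8: attacked by (1,6)→{6}; (2,9)→{3,9}; (3,1)→{1,6}; (4,4)→{4,8}; (5,7)→{4,7,10}; (6,10)→{8,10}; (7,8)→{7,8,9}. Safe: 2, 5. Place at column 2.
Row 9: attacked by (1,6)→{6}; (2,9)→{2,9}; (3,1)→{1,7}; (4,4)→{4,9}; (5,7)→{3,7}; (6,10)→{7,10}; (7,8)→{6,8,10}; (8,2)→{1,2,3}. Safe: 5. Place at column 5.
Row 10: attacked by (1,6)→{6}; (2,9)→{1,9}; (3,1)→{1,8}; (4,4)→{4,10}; (5,7)→{2,7}; (6,10)→{6,10}; (7,8)→{5,8}; (8,2)→{2,4}; (9,5)→{4,5,6}. Safe: 3. Place at column 3.
Columns [6, 9, 1, 4, 7, 10, 8, 2, 5, 3], r−c [-5, -7, 2, 0, -2, -4, -1, 6, 4, 7], r+c [7, 11, 4, 8, 12, 16, 15, 10, 14, 13] are all distinct, so no two queens attack.

(1,6) (2,9) (3,1) (4,4) (5,7) (6,10) (7,8) (8,2) (9,5) (10,3)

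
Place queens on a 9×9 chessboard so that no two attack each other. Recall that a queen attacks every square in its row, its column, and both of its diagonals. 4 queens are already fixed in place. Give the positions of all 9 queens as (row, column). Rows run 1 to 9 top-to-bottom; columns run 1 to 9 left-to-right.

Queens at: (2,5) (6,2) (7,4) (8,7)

(1,8) (2,5) (3,1) (4,6) (5,9) (6,2) (7,4) (8,7) (9,3)

Row 1: attacked by (2,5)→{4,5,6}; (6,2)→{2,7}; (7,4)→{4}; (8,7)→{7}. Safe: 1, 3, 8, 9. Place at column 8.
Row 3: attacked by (1,8)→{6,8}; (2,5)→{4,5,6}; (6,2)→{2,5}; (7,4)→{4,8}; (8,7)→{2,7}. Safe: 1, 3, 9. Place at column 1.
Row 4: attacked by (1,8)→{5,8}; (2,5)→{3,5,7}; (3,1)→{1,2}; (6,2)→{2,4}; (7,4)→{1,4,7}; (8,7)→{3,7}. Safe: 6, 9. Place at column 6.
Row 5: attacked by (1,8)→{4,8}; (2,5)→{2,5,8}; (3,1)→{1,3}; (4,6)→{5,6,7}; (6,2)→{1,2,3}; (7,4)→{2,4,6}; (8,7)→{4,7}. Safe: 9. Place at column 9.
Row 9: attacked by (1,8)→{8}; (2,5)→{5}; (3,1)→{1,7}; (4,6)→{1,6}; (5,9)→{5,9}; (6,2)→{2,5}; (7,4)→{2,4,6}; (8,7)→{6,7,8}. Safe: 3. Place at column 3.
Columns [8, 5, 1, 6, 9, 2, 4, 7, 3], r−c [-7, -3, 2, -2, -4, 4, 3, 1, 6], r+c [9, 7, 4, 10, 14, 8, 11, 15, 12] are all distinct, so no two queens attack.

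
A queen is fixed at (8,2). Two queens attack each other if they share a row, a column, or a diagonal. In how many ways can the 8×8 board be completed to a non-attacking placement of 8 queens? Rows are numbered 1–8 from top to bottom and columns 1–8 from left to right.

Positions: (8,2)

8

Branch on row 1: col 1 → 0; col 3 → 2; col 4 → 3; col 5 → 3; col 6 → 0; col 7 → 0; col 8 → 0.
Sum: 0 + 2 + 3 + 3 + 0 + 0 + 0 = 8.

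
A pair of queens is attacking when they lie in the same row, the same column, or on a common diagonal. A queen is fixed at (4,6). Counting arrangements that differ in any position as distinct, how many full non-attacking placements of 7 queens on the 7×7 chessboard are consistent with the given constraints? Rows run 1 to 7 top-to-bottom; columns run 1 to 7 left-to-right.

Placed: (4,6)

6

Branch on row 1: col 1 → 1; col 2 → 0; col 4 → 2; col 5 → 2; col 7 → 1.
Sum: 1 + 0 + 2 + 2 + 1 = 6.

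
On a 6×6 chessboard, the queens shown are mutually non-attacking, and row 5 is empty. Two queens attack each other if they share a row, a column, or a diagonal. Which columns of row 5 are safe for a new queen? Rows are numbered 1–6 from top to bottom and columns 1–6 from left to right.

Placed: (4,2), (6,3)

columns 5, 6

(4,2) attacks row 5 at column 2 and diagonals 1, 3.
(6,3) attacks row 5 at column 3 and diagonals 2, 4.
Attacked columns: {1, 2, 3, 4}. Safe: {5, 6}.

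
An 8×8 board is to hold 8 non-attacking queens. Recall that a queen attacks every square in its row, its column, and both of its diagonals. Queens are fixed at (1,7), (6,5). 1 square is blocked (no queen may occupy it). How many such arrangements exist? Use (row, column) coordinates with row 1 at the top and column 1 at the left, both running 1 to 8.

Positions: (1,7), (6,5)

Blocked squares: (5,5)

Branch on row 2: col 2 → 1; col 3 → 1; col 4 → 0.
Sum: 1 + 1 + 0 = 2.

2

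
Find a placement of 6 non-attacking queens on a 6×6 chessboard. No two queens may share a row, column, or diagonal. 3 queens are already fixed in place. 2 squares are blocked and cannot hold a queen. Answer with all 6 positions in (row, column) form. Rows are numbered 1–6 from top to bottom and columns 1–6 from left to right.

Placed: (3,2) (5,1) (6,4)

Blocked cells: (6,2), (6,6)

Row 1: attacked by (3,2)→{2,4}; (5,1)→{1,5}; (6,4)→{4}. Safe: 3, 6. Place at column 3.
Row 2: attacked by (1,3)→{2,3,4}; (3,2)→{1,2,3}; (5,1)→{1,4}; (6,4)→{4}. Safe: 5, 6. Place at column 6.
Row 4: attacked by (1,3)→{3,6}; (2,6)→{4,6}; (3,2)→{1,2,3}; (5,1)→{1,2}; (6,4)→{2,4,6}. Safe: 5. Place at column 5.
Columns [3, 6, 2, 5, 1, 4], r−c [-2, -4, 1, -1, 4, 2], r+c [4, 8, 5, 9, 6, 10] are all distinct, so no two queens attack.

(1,3) (2,6) (3,2) (4,5) (5,1) (6,4)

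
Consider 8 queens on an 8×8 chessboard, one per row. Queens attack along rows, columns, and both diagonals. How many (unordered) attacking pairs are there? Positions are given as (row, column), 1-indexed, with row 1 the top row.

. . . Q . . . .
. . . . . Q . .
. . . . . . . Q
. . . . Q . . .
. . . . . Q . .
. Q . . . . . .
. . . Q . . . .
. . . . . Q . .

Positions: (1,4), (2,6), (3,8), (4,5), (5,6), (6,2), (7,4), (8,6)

9

Same column: (1,4)–(7,4) (column 4); (2,6)–(5,6) (column 6); (2,6)–(8,6) (column 6); (5,6)–(8,6) (column 6).
Same diagonal: (2,6)–(6,2) (|2−6| = |6−2| = 4); (3,8)–(5,6) (|3−5| = |8−6| = 2); (3,8)–(7,4) (|3−7| = |8−4| = 4); (4,5)–(5,6) (|4−5| = |5−6| = 1); (5,6)–(7,4) (|5−7| = |6−4| = 2).
Total attacking pairs: 9.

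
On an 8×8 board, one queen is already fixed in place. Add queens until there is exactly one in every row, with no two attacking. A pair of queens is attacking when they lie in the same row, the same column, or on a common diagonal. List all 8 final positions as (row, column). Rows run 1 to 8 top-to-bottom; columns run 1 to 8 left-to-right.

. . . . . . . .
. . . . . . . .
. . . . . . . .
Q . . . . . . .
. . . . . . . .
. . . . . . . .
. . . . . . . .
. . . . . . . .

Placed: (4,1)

(1,7) (2,5) (3,3) (4,1) (5,6) (6,8) (7,2) (8,4)

Row 1: attacked by (4,1)→{1,4}. Safe: 2, 3, 5, 6, 7, 8. Place at column 7.
Row 2: attacked by (1,7)→{6,7,8}; (4,1)→{1,3}. Safe: 2, 4, 5. Place at column 5.
Row 3: attacked by (1,7)→{5,7}; (2,5)→{4,5,6}; (4,1)→{1,2}. Safe: 3, 8. Place at column 3.
Row 5: attacked by (1,7)→{3,7}; (2,5)→{2,5,8}; (3,3)→{1,3,5}; (4,1)→{1,2}. Safe: 4, 6. Place at column 6.
Row 6: attacked by (1,7)→{2,7}; (2,5)→{1,5}; (3,3)→{3,6}; (4,1)→{1,3}; (5,6)→{5,6,7}. Safe: 4, 8. Place at column 8.
Row 7: attacked by (1,7)→{1,7}; (2,5)→{5}; (3,3)→{3,7}; (4,1)→{1,4}; (5,6)→{4,6,8}; (6,8)→{7,8}. Safe: 2. Place at column 2.
Row 8: attacked by (1,7)→{7}; (2,5)→{5}; (3,3)→{3,8}; (4,1)→{1,5}; (5,6)→{3,6}; (6,8)→{6,8}; (7,2)→{1,2,3}. Safe: 4. Place at column 4.
Columns [7, 5, 3, 1, 6, 8, 2, 4], r−c [-6, -3, 0, 3, -1, -2, 5, 4], r+c [8, 7, 6, 5, 11, 14, 9, 12] are all distinct, so no two queens attack.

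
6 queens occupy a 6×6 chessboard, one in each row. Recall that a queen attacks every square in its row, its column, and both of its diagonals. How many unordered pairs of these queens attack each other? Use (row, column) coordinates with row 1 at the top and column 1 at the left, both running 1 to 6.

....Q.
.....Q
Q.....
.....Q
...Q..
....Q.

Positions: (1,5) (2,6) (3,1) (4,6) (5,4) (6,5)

4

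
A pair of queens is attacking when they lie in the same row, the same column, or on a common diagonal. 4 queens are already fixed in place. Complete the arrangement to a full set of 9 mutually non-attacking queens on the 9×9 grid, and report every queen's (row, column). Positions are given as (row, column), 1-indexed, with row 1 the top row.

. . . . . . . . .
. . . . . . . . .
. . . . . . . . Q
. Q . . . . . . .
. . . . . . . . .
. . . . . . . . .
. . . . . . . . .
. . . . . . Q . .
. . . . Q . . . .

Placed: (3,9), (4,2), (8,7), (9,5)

Row 1: attacked by (3,9)→{7,9}; (4,2)→{2,5}; (8,7)→{7}; (9,5)→{5}. Safe: 1, 3, 4, 6, 8. Place at column 3.
Row 2: attacked by (1,3)→{2,3,4}; (3,9)→{8,9}; (4,2)→{2,4}; (8,7)→{1,7}; (9,5)→{5}. Safe: 6. Place at column 6.
Row 5: attacked by (1,3)→{3,7}; (2,6)→{3,6,9}; (3,9)→{7,9}; (4,2)→{1,2,3}; (8,7)→{4,7}; (9,5)→{1,5,9}. Safe: 8. Place at column 8.
Row 6: attacked by (1,3)→{3,8}; (2,6)→{2,6}; (3,9)→{6,9}; (4,2)→{2,4}; (5,8)→{7,8,9}; (8,7)→{5,7,9}; (9,5)→{2,5,8}. Safe: 1. Place at column 1.
Row 7: attacked by (1,3)→{3,9}; (2,6)→{1,6}; (3,9)→{5,9}; (4,2)→{2,5}; (5,8)→{6,8}; (6,1)→{1,2}; (8,7)→{6,7,8}; (9,5)→{3,5,7}. Safe: 4. Place at column 4.
Columns [3, 6, 9, 2, 8, 1, 4, 7, 5], r−c [-2, -4, -6, 2, -3, 5, 3, 1, 4], r+c [4, 8, 12, 6, 13, 7, 11, 15, 14] are all distinct, so no two queens attack.

(1,3) (2,6) (3,9) (4,2) (5,8) (6,1) (7,4) (8,7) (9,5)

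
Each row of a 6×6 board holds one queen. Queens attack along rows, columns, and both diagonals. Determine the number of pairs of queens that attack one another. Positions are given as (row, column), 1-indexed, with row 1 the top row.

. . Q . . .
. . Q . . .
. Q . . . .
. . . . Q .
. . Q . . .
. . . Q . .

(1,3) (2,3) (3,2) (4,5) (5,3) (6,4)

6

Same column: (1,3)–(2,3) (column 3); (1,3)–(5,3) (column 3); (2,3)–(5,3) (column 3).
Same diagonal: (2,3)–(3,2) (|2−3| = |3−2| = 1); (2,3)–(4,5) (|2−4| = |3−5| = 2); (5,3)–(6,4) (|5−6| = |3−4| = 1).
Total attacking pairs: 6.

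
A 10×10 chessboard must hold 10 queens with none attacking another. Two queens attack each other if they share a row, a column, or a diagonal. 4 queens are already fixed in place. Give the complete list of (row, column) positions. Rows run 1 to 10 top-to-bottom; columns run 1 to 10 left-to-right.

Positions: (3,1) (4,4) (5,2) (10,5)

(1,10) (2,7) (3,1) (4,4) (5,2) (6,8) (7,6) (8,9) (9,3) (10,5)

Row 1: attacked by (3,1)→{1,3}; (4,4)→{1,4,7}; (5,2)→{2,6}; (10,5)→{5}. Safe: 8, 9, 10. Place at column 10.
Row 2: attacked by (1,10)→{9,10}; (3,1)→{1,2}; (4,4)→{2,4,6}; (5,2)→{2,5}; (10,5)→{5}. Safe: 3, 7, 8. Place at column 7.
Row 6: attacked by (1,10)→{5,10}; (2,7)→{3,7}; (3,1)→{1,4}; (4,4)→{2,4,6}; (5,2)→{1,2,3}; (10,5)→{1,5,9}. Safe: 8. Place at column 8.
Row 7: attacked by (1,10)→{4,10}; (2,7)→{2,7}; (3,1)→{1,5}; (4,4)→{1,4,7}; (5,2)→{2,4}; (6,8)→{7,8,9}; (10,5)→{2,5,8}. Safe: 3, 6. Place at column 6.
Row 8: attacked by (1,10)→{3,10}; (2,7)→{1,7}; (3,1)→{1,6}; (4,4)→{4,8}; (5,2)→{2,5}; (6,8)→{6,8,10}; (7,6)→{5,6,7}; (10,5)→{3,5,7}. Safe: 9. Place at column 9.
Row 9: attacked by (1,10)→{2,10}; (2,7)→{7}; (3,1)→{1,7}; (4,4)→{4,9}; (5,2)→{2,6}; (6,8)→{5,8}; (7,6)→{4,6,8}; (8,9)→{8,9,10}; (10,5)→{4,5,6}. Safe: 3. Place at column 3.
Columns [10, 7, 1, 4, 2, 8, 6, 9, 3, 5], r−c [-9, -5, 2, 0, 3, -2, 1, -1, 6, 5], r+c [11, 9, 4, 8, 7, 14, 13, 17, 12, 15] are all distinct, so no two queens attack.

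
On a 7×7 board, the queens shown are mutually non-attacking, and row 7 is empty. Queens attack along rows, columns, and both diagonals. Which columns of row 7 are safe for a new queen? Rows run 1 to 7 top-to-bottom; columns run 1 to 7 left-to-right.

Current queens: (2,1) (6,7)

columns 2, 3, 4, 5

(2,1) attacks row 7 at column 1 and diagonals 6.
(6,7) attacks row 7 at column 7 and diagonals 6.
Attacked columns: {1, 6, 7}. Safe: {2, 3, 4, 5}.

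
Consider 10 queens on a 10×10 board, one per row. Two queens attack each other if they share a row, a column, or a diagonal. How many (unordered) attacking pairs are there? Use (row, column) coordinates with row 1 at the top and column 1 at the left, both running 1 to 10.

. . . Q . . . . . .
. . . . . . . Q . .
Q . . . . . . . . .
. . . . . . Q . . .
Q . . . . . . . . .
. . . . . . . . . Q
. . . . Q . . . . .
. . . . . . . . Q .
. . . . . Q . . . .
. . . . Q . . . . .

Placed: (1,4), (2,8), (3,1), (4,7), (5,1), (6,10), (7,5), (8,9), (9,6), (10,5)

Same column: (3,1)–(5,1) (column 1); (7,5)–(10,5) (column 5).
Same diagonal: (1,4)–(4,7) (|1−4| = |4−7| = 3); (3,1)–(7,5) (|3−7| = |1−5| = 4); (9,6)–(10,5) (|9−10| = |6−5| = 1).
Total attacking pairs: 5.

5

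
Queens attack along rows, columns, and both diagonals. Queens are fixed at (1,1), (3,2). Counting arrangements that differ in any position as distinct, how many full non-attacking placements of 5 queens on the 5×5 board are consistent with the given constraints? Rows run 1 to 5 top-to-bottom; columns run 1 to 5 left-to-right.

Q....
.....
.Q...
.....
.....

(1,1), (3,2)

Branch on row 2: col 4 → 1; col 5 → 0.
Sum: 1 + 0 = 1.

1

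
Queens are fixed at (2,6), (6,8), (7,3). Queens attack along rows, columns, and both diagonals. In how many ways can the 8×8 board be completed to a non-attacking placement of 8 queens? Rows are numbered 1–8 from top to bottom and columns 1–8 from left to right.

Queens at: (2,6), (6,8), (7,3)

Branch on row 1: col 1 → 0; col 2 → 1; col 4 → 1.
Sum: 0 + 1 + 1 = 2.

2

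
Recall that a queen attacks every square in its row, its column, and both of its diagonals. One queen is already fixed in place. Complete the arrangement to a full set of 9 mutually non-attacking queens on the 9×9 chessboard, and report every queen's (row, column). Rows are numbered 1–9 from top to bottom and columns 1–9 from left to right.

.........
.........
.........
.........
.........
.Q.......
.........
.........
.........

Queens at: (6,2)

(1,4) (2,1) (3,3) (4,6) (5,9) (6,2) (7,8) (8,5) (9,7)

Row 1: attacked by (6,2)→{2,7}. Safe: 1, 3, 4, 5, 6, 8, 9. Place at column 4.
Row 2: attacked by (1,4)→{3,4,5}; (6,2)→{2,6}. Safe: 1, 7, 8, 9. Place at column 1.
Row 3: attacked by (1,4)→{2,4,6}; (2,1)→{1,2}; (6,2)→{2,5}. Safe: 3, 7, 8, 9. Place at column 3.
Row 4: attacked by (1,4)→{1,4,7}; (2,1)→{1,3}; (3,3)→{2,3,4}; (6,2)→{2,4}. Safe: 5, 6, 8, 9. Place at column 6.
Row 5: attacked by (1,4)→{4,8}; (2,1)→{1,4}; (3,3)→{1,3,5}; (4,6)→{5,6,7}; (6,2)→{1,2,3}. Safe: 9. Place at column 9.
Row 7: attacked by (1,4)→{4}; (2,1)→{1,6}; (3,3)→{3,7}; (4,6)→{3,6,9}; (5,9)→{7,9}; (6,2)→{1,2,3}. Safe: 5, 8. Place at column 8.
Row 8: attacked by (1,4)→{4}; (2,1)→{1,7}; (3,3)→{3,8}; (4,6)→{2,6}; (5,9)→{6,9}; (6,2)→{2,4}; (7,8)→{7,8,9}. Safe: 5. Place at column 5.
Row 9: attacked by (1,4)→{4}; (2,1)→{1,8}; (3,3)→{3,9}; (4,6)→{1,6}; (5,9)→{5,9}; (6,2)→{2,5}; (7,8)→{6,8}; (8,5)→{4,5,6}. Safe: 7. Place at column 7.
Columns [4, 1, 3, 6, 9, 2, 8, 5, 7], r−c [-3, 1, 0, -2, -4, 4, -1, 3, 2], r+c [5, 3, 6, 10, 14, 8, 15, 13, 16] are all distinct, so no two queens attack.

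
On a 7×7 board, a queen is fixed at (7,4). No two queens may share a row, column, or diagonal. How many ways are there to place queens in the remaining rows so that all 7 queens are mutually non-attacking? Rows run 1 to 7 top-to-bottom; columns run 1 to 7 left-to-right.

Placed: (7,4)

6

Branch on row 1: col 1 → 1; col 2 → 1; col 3 → 1; col 5 → 1; col 6 → 1; col 7 → 1.
Sum: 1 + 1 + 1 + 1 + 1 + 1 = 6.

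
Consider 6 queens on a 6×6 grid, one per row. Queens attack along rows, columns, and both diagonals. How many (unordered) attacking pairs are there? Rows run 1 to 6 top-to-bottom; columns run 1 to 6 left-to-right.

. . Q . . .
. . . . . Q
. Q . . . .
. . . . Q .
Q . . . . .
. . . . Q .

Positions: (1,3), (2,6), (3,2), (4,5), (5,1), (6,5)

Same column: (4,5)–(6,5) (column 5).
Same diagonal: (3,2)–(6,5) (|3−6| = |2−5| = 3).
Total attacking pairs: 2.

2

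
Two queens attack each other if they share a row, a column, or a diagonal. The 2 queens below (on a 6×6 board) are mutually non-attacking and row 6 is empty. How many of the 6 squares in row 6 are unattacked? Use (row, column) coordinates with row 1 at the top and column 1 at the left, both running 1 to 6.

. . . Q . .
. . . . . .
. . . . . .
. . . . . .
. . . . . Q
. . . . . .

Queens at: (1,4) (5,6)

3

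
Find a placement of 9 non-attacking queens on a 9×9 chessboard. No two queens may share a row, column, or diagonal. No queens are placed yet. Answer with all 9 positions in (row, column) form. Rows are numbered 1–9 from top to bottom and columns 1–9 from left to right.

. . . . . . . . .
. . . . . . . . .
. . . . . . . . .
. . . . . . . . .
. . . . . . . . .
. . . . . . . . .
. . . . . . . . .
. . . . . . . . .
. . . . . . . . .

(1,7) (2,1) (3,4) (4,8) (5,5) (6,3) (7,9) (8,6) (9,2)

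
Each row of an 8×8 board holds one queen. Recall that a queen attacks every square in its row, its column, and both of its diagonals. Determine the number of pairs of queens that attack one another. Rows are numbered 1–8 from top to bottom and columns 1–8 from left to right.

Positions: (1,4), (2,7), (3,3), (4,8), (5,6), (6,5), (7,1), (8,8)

3

Same column: (4,8)–(8,8) (column 8).
Same diagonal: (3,3)–(8,8) (|3−8| = |3−8| = 5); (5,6)–(6,5) (|5−6| = |6−5| = 1).
Total attacking pairs: 3.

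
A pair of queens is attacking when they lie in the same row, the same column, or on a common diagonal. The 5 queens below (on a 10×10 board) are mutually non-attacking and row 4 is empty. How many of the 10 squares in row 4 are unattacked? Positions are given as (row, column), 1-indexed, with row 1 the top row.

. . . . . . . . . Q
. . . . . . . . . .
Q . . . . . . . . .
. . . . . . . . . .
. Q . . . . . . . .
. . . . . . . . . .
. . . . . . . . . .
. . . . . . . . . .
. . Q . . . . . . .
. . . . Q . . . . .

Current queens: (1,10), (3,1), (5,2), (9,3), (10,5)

(1,10) attacks row 4 at column 10 and diagonals 7.
(3,1) attacks row 4 at column 1 and diagonals 2.
(5,2) attacks row 4 at column 2 and diagonals 1, 3.
(9,3) attacks row 4 at column 3 and diagonals 8.
(10,5) attacks row 4 at column 5.
Attacked columns: {1, 2, 3, 5, 7, 8, 10}. Safe: {4, 6, 9}.

3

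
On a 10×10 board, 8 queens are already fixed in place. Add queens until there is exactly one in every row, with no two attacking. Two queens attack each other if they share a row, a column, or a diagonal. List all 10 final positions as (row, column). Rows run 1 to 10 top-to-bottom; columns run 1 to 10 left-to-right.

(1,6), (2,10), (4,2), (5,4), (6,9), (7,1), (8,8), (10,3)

Row 3: attacked by (1,6)→{4,6,8}; (2,10)→{9,10}; (4,2)→{1,2,3}; (5,4)→{2,4,6}; (6,9)→{6,9}; (7,1)→{1,5}; (8,8)→{3,8}; (10,3)→{3,10}. Safe: 7. Place at column 7.
Row 9: attacked by (1,6)→{6}; (2,10)→{3,10}; (3,7)→{1,7}; (4,2)→{2,7}; (5,4)→{4,8}; (6,9)→{6,9}; (7,1)→{1,3}; (8,8)→{7,8,9}; (10,3)→{2,3,4}. Safe: 5. Place at column 5.
Columns [6, 10, 7, 2, 4, 9, 1, 8, 5, 3], r−c [-5, -8, -4, 2, 1, -3, 6, 0, 4, 7], r+c [7, 12, 10, 6, 9, 15, 8, 16, 14, 13] are all distinct, so no two queens attack.

(1,6) (2,10) (3,7) (4,2) (5,4) (6,9) (7,1) (8,8) (9,5) (10,3)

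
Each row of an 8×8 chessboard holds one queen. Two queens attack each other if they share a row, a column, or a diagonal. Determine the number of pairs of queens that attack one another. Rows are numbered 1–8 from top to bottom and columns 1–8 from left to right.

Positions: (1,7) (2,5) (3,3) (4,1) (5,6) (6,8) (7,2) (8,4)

0

All columns are distinct and no two queens satisfy |Δrow| = |Δcol|, so no pair attacks.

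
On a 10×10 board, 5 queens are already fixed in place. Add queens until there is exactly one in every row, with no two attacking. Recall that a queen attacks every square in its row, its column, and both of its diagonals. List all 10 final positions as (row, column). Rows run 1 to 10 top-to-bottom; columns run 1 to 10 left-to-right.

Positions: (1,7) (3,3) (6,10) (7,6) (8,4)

Row 2: attacked by (1,7)→{6,7,8}; (3,3)→{2,3,4}; (6,10)→{6,10}; (7,6)→{1,6}; (8,4)→{4,10}. Safe: 5, 9. Place at column 9.
Row 4: attacked by (1,7)→{4,7,10}; (2,9)→{7,9}; (3,3)→{2,3,4}; (6,10)→{8,10}; (7,6)→{3,6,9}; (8,4)→{4,8}. Safe: 1, 5. Place at column 5.
Row 5: attacked by (1,7)→{3,7}; (2,9)→{6,9}; (3,3)→{1,3,5}; (4,5)→{4,5,6}; (6,10)→{9,10}; (7,6)→{4,6,8}; (8,4)→{1,4,7}. Safe: 2. Place at column 2.
Row 9: attacked by (1,7)→{7}; (2,9)→{2,9}; (3,3)→{3,9}; (4,5)→{5,10}; (5,2)→{2,6}; (6,10)→{7,10}; (7,6)→{4,6,8}; (8,4)→{3,4,5}. Safe: 1. Place at column 1.
Row 10: attacked by (1,7)→{7}; (2,9)→{1,9}; (3,3)→{3,10}; (4,5)→{5}; (5,2)→{2,7}; (6,10)→{6,10}; (7,6)→{3,6,9}; (8,4)→{2,4,6}; (9,1)→{1,2}. Safe: 8. Place at column 8.
Columns [7, 9, 3, 5, 2, 10, 6, 4, 1, 8], r−c [-6, -7, 0, -1, 3, -4, 1, 4, 8, 2], r+c [8, 11, 6, 9, 7, 16, 13, 12, 10, 18] are all distinct, so no two queens attack.

(1,7) (2,9) (3,3) (4,5) (5,2) (6,10) (7,6) (8,4) (9,1) (10,8)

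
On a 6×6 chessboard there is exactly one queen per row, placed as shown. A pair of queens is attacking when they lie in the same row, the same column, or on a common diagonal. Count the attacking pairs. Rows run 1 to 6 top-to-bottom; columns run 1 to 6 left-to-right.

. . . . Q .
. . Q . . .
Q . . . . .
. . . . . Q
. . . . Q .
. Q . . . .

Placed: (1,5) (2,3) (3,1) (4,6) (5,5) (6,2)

Same column: (1,5)–(5,5) (column 5).
Same diagonal: (4,6)–(5,5) (|4−5| = |6−5| = 1).
Total attacking pairs: 2.

2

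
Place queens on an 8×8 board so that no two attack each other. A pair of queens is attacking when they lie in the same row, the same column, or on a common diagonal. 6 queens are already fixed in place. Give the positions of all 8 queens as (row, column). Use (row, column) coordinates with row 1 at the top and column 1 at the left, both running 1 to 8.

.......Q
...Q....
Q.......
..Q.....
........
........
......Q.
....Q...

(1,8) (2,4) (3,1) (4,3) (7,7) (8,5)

(1,8) (2,4) (3,1) (4,3) (5,6) (6,2) (7,7) (8,5)

Row 5: attacked by (1,8)→{4,8}; (2,4)→{1,4,7}; (3,1)→{1,3}; (4,3)→{2,3,4}; (7,7)→{5,7}; (8,5)→{2,5,8}. Safe: 6. Place at column 6.
Row 6: attacked by (1,8)→{3,8}; (2,4)→{4,8}; (3,1)→{1,4}; (4,3)→{1,3,5}; (5,6)→{5,6,7}; (7,7)→{6,7,8}; (8,5)→{3,5,7}. Safe: 2. Place at column 2.
Columns [8, 4, 1, 3, 6, 2, 7, 5], r−c [-7, -2, 2, 1, -1, 4, 0, 3], r+c [9, 6, 4, 7, 11, 8, 14, 13] are all distinct, so no two queens attack.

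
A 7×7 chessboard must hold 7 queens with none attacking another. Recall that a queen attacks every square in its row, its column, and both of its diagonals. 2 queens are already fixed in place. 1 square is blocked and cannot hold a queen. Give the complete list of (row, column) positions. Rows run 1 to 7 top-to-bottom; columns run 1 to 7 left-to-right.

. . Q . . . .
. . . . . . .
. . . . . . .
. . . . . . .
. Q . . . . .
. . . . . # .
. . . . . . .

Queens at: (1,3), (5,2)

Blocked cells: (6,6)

Row 2: attacked by (1,3)→{2,3,4}; (5,2)→{2,5}. Safe: 1, 6, 7. Place at column 1.
Row 3: attacked by (1,3)→{1,3,5}; (2,1)→{1,2}; (5,2)→{2,4}. Safe: 6, 7. Place at column 6.
Row 4: attacked by (1,3)→{3,6}; (2,1)→{1,3}; (3,6)→{5,6,7}; (5,2)→{1,2,3}. Safe: 4. Place at column 4.
Row 6: attacked by (1,3)→{3}; (2,1)→{1,5}; (3,6)→{3,6}; (4,4)→{2,4,6}; (5,2)→{1,2,3}. Blocked: 6. Safe: 7. Place at column 7.
Row 7: attacked by (1,3)→{3}; (2,1)→{1,6}; (3,6)→{2,6}; (4,4)→{1,4,7}; (5,2)→{2,4}; (6,7)→{6,7}. Safe: 5. Place at column 5.
Columns [3, 1, 6, 4, 2, 7, 5], r−c [-2, 1, -3, 0, 3, -1, 2], r+c [4, 3, 9, 8, 7, 13, 12] are all distinct, so no two queens attack.

(1,3) (2,1) (3,6) (4,4) (5,2) (6,7) (7,5)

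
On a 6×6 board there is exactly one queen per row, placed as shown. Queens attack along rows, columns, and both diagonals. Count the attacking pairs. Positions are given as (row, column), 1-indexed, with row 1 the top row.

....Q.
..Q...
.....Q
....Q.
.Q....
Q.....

4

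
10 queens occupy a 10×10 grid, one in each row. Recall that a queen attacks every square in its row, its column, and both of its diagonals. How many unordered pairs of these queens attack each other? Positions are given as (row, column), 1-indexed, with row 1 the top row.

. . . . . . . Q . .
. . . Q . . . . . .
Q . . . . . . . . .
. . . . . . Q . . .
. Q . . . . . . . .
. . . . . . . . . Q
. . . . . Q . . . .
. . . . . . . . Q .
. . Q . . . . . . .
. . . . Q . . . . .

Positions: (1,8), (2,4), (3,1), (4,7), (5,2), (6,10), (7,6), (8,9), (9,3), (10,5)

0

All columns are distinct and no two queens satisfy |Δrow| = |Δcol|, so no pair attacks.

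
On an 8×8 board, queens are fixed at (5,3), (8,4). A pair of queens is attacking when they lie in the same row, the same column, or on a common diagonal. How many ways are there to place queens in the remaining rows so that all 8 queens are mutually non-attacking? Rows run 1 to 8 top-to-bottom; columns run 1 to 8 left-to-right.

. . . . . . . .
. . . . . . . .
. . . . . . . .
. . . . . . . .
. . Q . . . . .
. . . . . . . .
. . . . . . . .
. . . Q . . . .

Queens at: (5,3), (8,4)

6

Branch on row 1: col 1 → 1; col 2 → 2; col 5 → 2; col 6 → 1; col 8 → 0.
Sum: 1 + 2 + 2 + 1 + 0 = 6.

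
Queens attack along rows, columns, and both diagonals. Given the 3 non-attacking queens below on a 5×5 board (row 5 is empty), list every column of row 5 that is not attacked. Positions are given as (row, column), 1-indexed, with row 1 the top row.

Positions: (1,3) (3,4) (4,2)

(1,3) attacks row 5 at column 3.
(3,4) attacks row 5 at column 4 and diagonals 2.
(4,2) attacks row 5 at column 2 and diagonals 1, 3.
Attacked columns: {1, 2, 3, 4}. Safe: {5}.

columns 5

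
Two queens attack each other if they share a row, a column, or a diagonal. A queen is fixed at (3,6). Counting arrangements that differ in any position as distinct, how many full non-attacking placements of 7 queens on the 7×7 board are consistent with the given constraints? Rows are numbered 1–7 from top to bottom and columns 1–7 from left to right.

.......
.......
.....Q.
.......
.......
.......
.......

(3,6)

6

Branch on row 1: col 1 → 0; col 2 → 1; col 3 → 2; col 5 → 2; col 7 → 1.
Sum: 0 + 1 + 2 + 2 + 1 = 6.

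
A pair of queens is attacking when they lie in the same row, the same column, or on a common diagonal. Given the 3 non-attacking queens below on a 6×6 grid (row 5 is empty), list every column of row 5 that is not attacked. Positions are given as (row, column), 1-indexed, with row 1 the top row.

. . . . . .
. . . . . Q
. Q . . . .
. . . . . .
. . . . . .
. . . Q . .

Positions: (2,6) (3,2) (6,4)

columns 1

(2,6) attacks row 5 at column 6 and diagonals 3.
(3,2) attacks row 5 at column 2 and diagonals 4.
(6,4) attacks row 5 at column 4 and diagonals 3, 5.
Attacked columns: {2, 3, 4, 5, 6}. Safe: {1}.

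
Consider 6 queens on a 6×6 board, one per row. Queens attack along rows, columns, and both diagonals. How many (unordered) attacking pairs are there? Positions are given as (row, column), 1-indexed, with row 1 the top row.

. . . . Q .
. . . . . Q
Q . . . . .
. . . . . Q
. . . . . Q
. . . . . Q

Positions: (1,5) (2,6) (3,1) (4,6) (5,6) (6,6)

7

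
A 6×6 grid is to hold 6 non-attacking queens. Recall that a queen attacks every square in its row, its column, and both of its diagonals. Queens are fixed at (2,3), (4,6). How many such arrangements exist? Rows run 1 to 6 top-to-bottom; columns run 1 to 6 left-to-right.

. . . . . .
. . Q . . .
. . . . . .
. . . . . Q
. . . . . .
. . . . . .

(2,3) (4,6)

1

Branch on row 1: col 1 → 0; col 5 → 1.
Sum: 0 + 1 = 1.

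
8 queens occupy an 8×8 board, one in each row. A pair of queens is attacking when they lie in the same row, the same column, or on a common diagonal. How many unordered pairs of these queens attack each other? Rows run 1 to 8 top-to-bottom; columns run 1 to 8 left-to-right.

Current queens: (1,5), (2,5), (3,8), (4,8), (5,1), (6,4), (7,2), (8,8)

Same column: (1,5)–(2,5) (column 5); (3,8)–(4,8) (column 8); (3,8)–(8,8) (column 8); (4,8)–(8,8) (column 8).
Same diagonal: (1,5)–(4,8) (|1−4| = |5−8| = 3); (1,5)–(5,1) (|1−5| = |5−1| = 4).
Total attacking pairs: 6.

6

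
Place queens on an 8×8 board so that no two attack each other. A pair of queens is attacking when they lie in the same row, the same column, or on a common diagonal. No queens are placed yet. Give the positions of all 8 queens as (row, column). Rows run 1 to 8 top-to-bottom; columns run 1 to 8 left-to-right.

Row 1: Safe: 1, 2, 3, 4, 5, 6, 7, 8. Place at column 7.
Row 2: attacked by (1,7)→{6,7,8}. Safe: 1, 2, 3, 4, 5. Place at column 4.
Row 3: attacked by (1,7)→{5,7}; (2,4)→{3,4,5}. Safe: 1, 2, 6, 8. Place at column 2.
Row 4: attacked by (1,7)→{4,7}; (2,4)→{2,4,6}; (3,2)→{1,2,3}. Safe: 5, 8. Place at column 5.
Row 5: attacked by (1,7)→{3,7}; (2,4)→{1,4,7}; (3,2)→{2,4}; (4,5)→{4,5,6}. Safe: 8. Place at column 8.
Row 6: attacked by (1,7)→{2,7}; (2,4)→{4,8}; (3,2)→{2,5}; (4,5)→{3,5,7}; (5,8)→{7,8}. Safe: 1, 6. Place at column 1.
Row 7: attacked by (1,7)→{1,7}; (2,4)→{4}; (3,2)→{2,6}; (4,5)→{2,5,8}; (5,8)→{6,8}; (6,1)→{1,2}. Safe: 3. Place at column 3.
Row 8: attacked by (1,7)→{7}; (2,4)→{4}; (3,2)→{2,7}; (4,5)→{1,5}; (5,8)→{5,8}; (6,1)→{1,3}; (7,3)→{2,3,4}. Safe: 6. Place at column 6.
Columns [7, 4, 2, 5, 8, 1, 3, 6], r−c [-6, -2, 1, -1, -3, 5, 4, 2], r+c [8, 6, 5, 9, 13, 7, 10, 14] are all distinct, so no two queens attack.

(1,7) (2,4) (3,2) (4,5) (5,8) (6,1) (7,3) (8,6)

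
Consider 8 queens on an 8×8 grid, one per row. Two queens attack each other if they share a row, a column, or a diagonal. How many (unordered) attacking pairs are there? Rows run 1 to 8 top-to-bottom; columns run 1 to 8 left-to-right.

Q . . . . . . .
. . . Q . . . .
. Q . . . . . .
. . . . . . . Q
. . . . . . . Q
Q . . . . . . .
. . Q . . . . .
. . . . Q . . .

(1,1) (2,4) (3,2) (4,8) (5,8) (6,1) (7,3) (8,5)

3

Same column: (1,1)–(6,1) (column 1); (4,8)–(5,8) (column 8).
Same diagonal: (5,8)–(8,5) (|5−8| = |8−5| = 3).
Total attacking pairs: 3.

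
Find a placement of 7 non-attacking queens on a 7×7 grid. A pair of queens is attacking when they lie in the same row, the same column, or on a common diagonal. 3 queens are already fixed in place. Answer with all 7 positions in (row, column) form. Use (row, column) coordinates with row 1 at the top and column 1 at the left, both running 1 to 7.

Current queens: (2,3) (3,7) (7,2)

(1,6) (2,3) (3,7) (4,4) (5,1) (6,5) (7,2)

Row 1: attacked by (2,3)→{2,3,4}; (3,7)→{5,7}; (7,2)→{2}. Safe: 1, 6. Place at column 6.
Row 4: attacked by (1,6)→{3,6}; (2,3)→{1,3,5}; (3,7)→{6,7}; (7,2)→{2,5}. Safe: 4. Place at column 4.
Row 5: attacked by (1,6)→{2,6}; (2,3)→{3,6}; (3,7)→{5,7}; (4,4)→{3,4,5}; (7,2)→{2,4}. Safe: 1. Place at column 1.
Row 6: attacked by (1,6)→{1,6}; (2,3)→{3,7}; (3,7)→{4,7}; (4,4)→{2,4,6}; (5,1)→{1,2}; (7,2)→{1,2,3}. Safe: 5. Place at column 5.
Columns [6, 3, 7, 4, 1, 5, 2], r−c [-5, -1, -4, 0, 4, 1, 5], r+c [7, 5, 10, 8, 6, 11, 9] are all distinct, so no two queens attack.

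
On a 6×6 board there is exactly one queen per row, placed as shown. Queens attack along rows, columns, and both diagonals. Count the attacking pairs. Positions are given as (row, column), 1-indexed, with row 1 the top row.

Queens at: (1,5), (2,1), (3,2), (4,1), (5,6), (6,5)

Same column: (1,5)–(6,5) (column 5); (2,1)–(4,1) (column 1).
Same diagonal: (2,1)–(3,2) (|2−3| = |1−2| = 1); (2,1)–(6,5) (|2−6| = |1−5| = 4); (3,2)–(4,1) (|3−4| = |2−1| = 1); (3,2)–(6,5) (|3−6| = |2−5| = 3); (5,6)–(6,5) (|5−6| = |6−5| = 1).
Total attacking pairs: 7.

7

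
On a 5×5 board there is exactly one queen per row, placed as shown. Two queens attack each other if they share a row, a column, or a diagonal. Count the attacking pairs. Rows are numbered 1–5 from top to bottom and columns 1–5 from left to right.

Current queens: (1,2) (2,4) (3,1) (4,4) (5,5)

Same column: (2,4)–(4,4) (column 4).
Same diagonal: (4,4)–(5,5) (|4−5| = |4−5| = 1).
Total attacking pairs: 2.

2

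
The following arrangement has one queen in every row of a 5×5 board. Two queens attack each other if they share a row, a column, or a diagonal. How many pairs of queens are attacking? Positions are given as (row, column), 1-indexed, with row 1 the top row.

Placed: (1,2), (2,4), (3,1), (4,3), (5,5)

All columns are distinct and no two queens satisfy |Δrow| = |Δcol|, so no pair attacks.

0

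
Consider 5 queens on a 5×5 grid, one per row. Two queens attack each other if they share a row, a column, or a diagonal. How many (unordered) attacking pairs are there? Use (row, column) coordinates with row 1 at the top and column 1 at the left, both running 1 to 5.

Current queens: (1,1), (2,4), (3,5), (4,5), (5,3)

3

Same column: (3,5)–(4,5) (column 5).
Same diagonal: (2,4)–(3,5) (|2−3| = |4−5| = 1); (3,5)–(5,3) (|3−5| = |5−3| = 2).
Total attacking pairs: 3.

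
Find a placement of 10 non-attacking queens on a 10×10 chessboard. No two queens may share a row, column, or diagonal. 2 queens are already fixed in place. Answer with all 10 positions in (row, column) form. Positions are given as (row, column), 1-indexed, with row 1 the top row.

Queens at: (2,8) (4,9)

(1,5) (2,8) (3,4) (4,9) (5,7) (6,3) (7,1) (8,6) (9,2) (10,10)

Row 1: attacked by (2,8)→{7,8,9}; (4,9)→{6,9}. Safe: 1, 2, 3, 4, 5, 10. Place at column 5.
Row 3: attacked by (1,5)→{3,5,7}; (2,8)→{7,8,9}; (4,9)→{8,9,10}. Safe: 1, 2, 4, 6. Place at column 4.
Row 5: attacked by (1,5)→{1,5,9}; (2,8)→{5,8}; (3,4)→{2,4,6}; (4,9)→{8,9,10}. Safe: 3, 7. Place at column 7.
Row 6: attacked by (1,5)→{5,10}; (2,8)→{4,8}; (3,4)→{1,4,7}; (4,9)→{7,9}; (5,7)→{6,7,8}. Safe: 2, 3. Place at column 3.
Row 7: attacked by (1,5)→{5}; (2,8)→{3,8}; (3,4)→{4,8}; (4,9)→{6,9}; (5,7)→{5,7,9}; (6,3)→{2,3,4}. Safe: 1, 10. Place at column 1.
Row 8: attacked by (1,5)→{5}; (2,8)→{2,8}; (3,4)→{4,9}; (4,9)→{5,9}; (5,7)→{4,7,10}; (6,3)→{1,3,5}; (7,1)→{1,2}. Safe: 6. Place at column 6.
Row 9: attacked by (1,5)→{5}; (2,8)→{1,8}; (3,4)→{4,10}; (4,9)→{4,9}; (5,7)→{3,7}; (6,3)→{3,6}; (7,1)→{1,3}; (8,6)→{5,6,7}. Safe: 2. Place at column 2.
Row 10: attacked by (1,5)→{5}; (2,8)→{8}; (3,4)→{4}; (4,9)→{3,9}; (5,7)→{2,7}; (6,3)→{3,7}; (7,1)→{1,4}; (8,6)→{4,6,8}; (9,2)→{1,2,3}. Safe: 10. Place at column 10.
Columns [5, 8, 4, 9, 7, 3, 1, 6, 2, 10], r−c [-4, -6, -1, -5, -2, 3, 6, 2, 7, 0], r+c [6, 10, 7, 13, 12, 9, 8, 14, 11, 20] are all distinct, so no two queens attack.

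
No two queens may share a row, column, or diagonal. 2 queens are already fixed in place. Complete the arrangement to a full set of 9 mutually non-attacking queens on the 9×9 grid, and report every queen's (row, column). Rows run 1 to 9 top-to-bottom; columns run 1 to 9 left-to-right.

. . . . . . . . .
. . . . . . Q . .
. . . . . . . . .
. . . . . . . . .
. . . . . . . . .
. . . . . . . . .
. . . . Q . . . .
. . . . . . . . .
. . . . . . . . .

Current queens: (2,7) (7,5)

Row 1: attacked by (2,7)→{6,7,8}; (7,5)→{5}. Safe: 1, 2, 3, 4, 9. Place at column 3.
Row 3: attacked by (1,3)→{1,3,5}; (2,7)→{6,7,8}; (7,5)→{1,5,9}. Safe: 2, 4. Place at column 2.
Row 4: attacked by (1,3)→{3,6}; (2,7)→{5,7,9}; (3,2)→{1,2,3}; (7,5)→{2,5,8}. Safe: 4. Place at column 4.
Row 5: attacked by (1,3)→{3,7}; (2,7)→{4,7}; (3,2)→{2,4}; (4,4)→{3,4,5}; (7,5)→{3,5,7}. Safe: 1, 6, 8, 9. Place at column 8.
Row 6: attacked by (1,3)→{3,8}; (2,7)→{3,7}; (3,2)→{2,5}; (4,4)→{2,4,6}; (5,8)→{7,8,9}; (7,5)→{4,5,6}. Safe: 1. Place at column 1.
Row 8: attacked by (1,3)→{3}; (2,7)→{1,7}; (3,2)→{2,7}; (4,4)→{4,8}; (5,8)→{5,8}; (6,1)→{1,3}; (7,5)→{4,5,6}. Safe: 9. Place at column 9.
Row 9: attacked by (1,3)→{3}; (2,7)→{7}; (3,2)→{2,8}; (4,4)→{4,9}; (5,8)→{4,8}; (6,1)→{1,4}; (7,5)→{3,5,7}; (8,9)→{8,9}. Safe: 6. Place at column 6.
Columns [3, 7, 2, 4, 8, 1, 5, 9, 6], r−c [-2, -5, 1, 0, -3, 5, 2, -1, 3], r+c [4, 9, 5, 8, 13, 7, 12, 17, 15] are all distinct, so no two queens attack.

(1,3) (2,7) (3,2) (4,4) (5,8) (6,1) (7,5) (8,9) (9,6)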